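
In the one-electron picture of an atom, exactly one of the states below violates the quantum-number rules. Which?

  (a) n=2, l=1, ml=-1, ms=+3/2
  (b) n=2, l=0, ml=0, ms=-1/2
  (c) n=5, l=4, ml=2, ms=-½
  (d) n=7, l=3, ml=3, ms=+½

(a) has ms = +3/2, but an electron's spin must be ±1/2.
The remaining sets (b), (c), (d) satisfy all four rules.

(a)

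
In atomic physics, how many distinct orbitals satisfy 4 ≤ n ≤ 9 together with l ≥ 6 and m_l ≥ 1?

40

Work shell by shell — for each n, count the (l, m_l) pairs that satisfy l ≥ 6 and m_l ≥ 1:
n=7 → 6; n=8 → 13; n=9 → 21.
Total orbitals: 6 + 13 + 21 = 40.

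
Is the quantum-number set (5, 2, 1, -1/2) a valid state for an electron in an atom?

Allowed

n = 5 is a positive integer. ℓ = 2 satisfies 0 ≤ ℓ ≤ n−1 = 4. m_ℓ = 1 lies in the range −ℓ … +ℓ (here −2 … 2). m_s = -1/2 is one of ±1/2.
All four constraints are satisfied.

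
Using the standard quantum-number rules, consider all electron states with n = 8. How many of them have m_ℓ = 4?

With n = 8 the allowed ℓ are 0, 1, …, 7.
Orbitals with m_ℓ = 4, by ℓ: ℓ=4 → 1; ℓ=5 → 1; ℓ=6 → 1; ℓ=7 → 1.
Orbitals: 1 + 1 + 1 + 1 = 4. Each orbital carries two spin states, so 4 × 2 = 8 states.

8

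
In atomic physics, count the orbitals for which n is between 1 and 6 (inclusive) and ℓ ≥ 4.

29

Work shell by shell — for each n, count the (ℓ, m_ℓ) pairs that satisfy ℓ ≥ 4:
n=5 → 9; n=6 → 20.
Total orbitals: 9 + 20 = 29.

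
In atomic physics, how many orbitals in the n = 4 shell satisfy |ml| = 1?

6

With n = 4 the allowed l are 0, 1, …, 3.
Contributions: l=1 → 2; l=2 → 2; l=3 → 2.
Total orbitals: 2 + 2 + 2 = 6.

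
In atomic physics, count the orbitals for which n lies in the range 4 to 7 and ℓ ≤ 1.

16

Go shell by shell, enumerating (ℓ, m_ℓ) with ℓ ≤ 1:
n=4 → 4; n=5 → 4; n=6 → 4; n=7 → 4.
Total orbitals: 4 + 4 + 4 + 4 = 16.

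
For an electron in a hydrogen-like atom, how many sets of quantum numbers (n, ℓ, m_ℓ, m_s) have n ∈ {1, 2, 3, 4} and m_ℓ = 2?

6

Per-shell orbital counts meeting the constraint:
n=3 → 1; n=4 → 2.
Orbitals: 1 + 2 = 3. Including both spin states (m_s = ±1/2) gives 2 × 3 = 6 states.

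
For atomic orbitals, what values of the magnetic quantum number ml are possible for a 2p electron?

The 2p subshell has l = 1, and ml takes every integer from −l to +l. With l = 1 that gives the 3 values -1, 0, 1.

-1, 0, 1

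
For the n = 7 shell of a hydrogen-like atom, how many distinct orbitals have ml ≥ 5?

With n = 7 the allowed l are 0, 1, …, 6.
Contributions: l=5 → 1; l=6 → 2.
Total orbitals: 1 + 2 = 3.

3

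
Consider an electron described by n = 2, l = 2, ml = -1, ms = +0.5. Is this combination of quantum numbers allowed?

The orbital quantum number must satisfy 0 ≤ l ≤ n−1. With n = 2 the allowed l values are 0, 1, so l = 2 is out of range.

Not allowed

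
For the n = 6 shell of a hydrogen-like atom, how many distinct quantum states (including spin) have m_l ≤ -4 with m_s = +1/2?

3

With n = 6 the allowed l are 0, 1, …, 5.
The (l, m_l) pairs meeting m_l ≤ -4 give: l=4 → 1; l=5 → 2.
Orbitals: 1 + 2 = 3. With m_s fixed to a single value there is one state per orbital, giving 3 states.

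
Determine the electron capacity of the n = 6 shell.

A shell holds 2n² electrons: 2 × 6² = 2 × 36 = 72.

72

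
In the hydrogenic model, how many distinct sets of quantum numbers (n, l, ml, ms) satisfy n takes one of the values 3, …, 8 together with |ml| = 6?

Treat each shell separately and count matching orbitals:
n=7 → 2; n=8 → 4.
Orbitals: 2 + 4 = 6. Including both spin states (ms = ±1/2) gives 2 × 6 = 12 states.

12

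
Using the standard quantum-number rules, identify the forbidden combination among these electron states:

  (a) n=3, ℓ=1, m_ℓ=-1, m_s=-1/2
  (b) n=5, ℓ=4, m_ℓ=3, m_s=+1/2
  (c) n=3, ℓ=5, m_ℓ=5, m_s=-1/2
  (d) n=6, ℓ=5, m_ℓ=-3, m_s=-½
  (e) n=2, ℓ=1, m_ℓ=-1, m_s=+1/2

(c) has ℓ = 5 ≥ n = 3, violating 0 ≤ ℓ ≤ n−1.
The remaining sets (a), (b), (d), (e) satisfy all four rules.

(c)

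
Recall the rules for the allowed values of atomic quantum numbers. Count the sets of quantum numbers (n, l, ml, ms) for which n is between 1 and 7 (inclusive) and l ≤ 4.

Per-shell orbital counts meeting the constraint:
n=1 → 1; n=2 → 4; n=3 → 9; n=4 → 16; n=5 → 25; n=6 → 25; n=7 → 25.
Orbitals: 1 + 4 + 9 + 16 + 25 + 25 + 25 = 105. Including both spin states (ms = ±1/2) gives 2 × 105 = 210 states.

210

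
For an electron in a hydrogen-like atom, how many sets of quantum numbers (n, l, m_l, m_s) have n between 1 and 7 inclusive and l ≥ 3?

180

Treat each shell separately and count matching orbitals:
n=4 → 7; n=5 → 16; n=6 → 27; n=7 → 40.
Orbitals: 7 + 16 + 27 + 40 = 90. Including both spin states (m_s = ±1/2) gives 2 × 90 = 180 states.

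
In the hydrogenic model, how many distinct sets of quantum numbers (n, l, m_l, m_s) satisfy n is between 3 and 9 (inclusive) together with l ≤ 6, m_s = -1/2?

Go shell by shell, enumerating (l, m_l) with l ≤ 6:
n=3 → 9; n=4 → 16; n=5 → 25; n=6 → 36; n=7 → 49; n=8 → 49; n=9 → 49.
Orbitals: 9 + 16 + 25 + 36 + 49 + 49 + 49 = 233. With m_s fixed to -1/2 there is one state per orbital, so 233 states.

233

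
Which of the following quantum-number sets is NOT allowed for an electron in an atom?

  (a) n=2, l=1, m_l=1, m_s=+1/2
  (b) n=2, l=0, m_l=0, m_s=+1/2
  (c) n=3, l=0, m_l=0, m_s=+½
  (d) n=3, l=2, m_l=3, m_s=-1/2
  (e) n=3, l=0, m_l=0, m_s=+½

(d) has |m_l| = 3 > l = 2, violating −l ≤ m_l ≤ l.
The remaining sets (a), (b), (c), (e) satisfy all four rules.

(d)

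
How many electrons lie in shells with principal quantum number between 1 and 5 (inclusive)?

Shell n has n² orbitals: 1²=1 + 2²=4 + 3²=9 + 4²=16 + 5²=25 = 55 orbitals.
Two spin states per orbital: 2 × 55 = 110 electrons.

110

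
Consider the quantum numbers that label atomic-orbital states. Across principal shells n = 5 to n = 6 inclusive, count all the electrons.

Shell n has n² orbitals: 5²=25 + 6²=36 = 61 orbitals.
Two spin states per orbital: 2 × 61 = 122 electrons.

122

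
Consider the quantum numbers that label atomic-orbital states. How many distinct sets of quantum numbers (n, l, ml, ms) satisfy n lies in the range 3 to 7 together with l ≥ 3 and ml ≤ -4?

20

Go shell by shell, enumerating (l, ml) with l ≥ 3 and ml ≤ -4:
n=5 → 1; n=6 → 3; n=7 → 6.
Orbitals: 1 + 3 + 6 = 10. Including both spin states (ms = ±1/2) gives 2 × 10 = 20 states.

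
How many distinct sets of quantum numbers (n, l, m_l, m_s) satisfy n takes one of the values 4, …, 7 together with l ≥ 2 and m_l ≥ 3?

40

Work shell by shell — for each n, count the (l, m_l) pairs that satisfy l ≥ 2 and m_l ≥ 3:
n=4 → 1; n=5 → 3; n=6 → 6; n=7 → 10.
Orbitals: 1 + 3 + 6 + 10 = 20. Including both spin states (m_s = ±1/2) gives 2 × 20 = 40 states.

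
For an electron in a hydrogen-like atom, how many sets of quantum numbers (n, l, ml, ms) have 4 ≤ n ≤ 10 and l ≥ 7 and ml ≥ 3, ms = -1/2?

Work shell by shell — for each n, count the (l, ml) pairs that satisfy l ≥ 7 and ml ≥ 3:
n=8 → 5; n=9 → 11; n=10 → 18.
Orbitals: 5 + 11 + 18 = 34. With ms fixed to -1/2 there is one state per orbital, so 34 states.

34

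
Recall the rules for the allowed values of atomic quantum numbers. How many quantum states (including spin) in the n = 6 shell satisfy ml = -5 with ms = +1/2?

1

The (l, ml) pairs meeting ml = -5 give: l=5 → 1.
Orbitals: 1. With ms fixed to a single value there is one state per orbital, giving 1 state.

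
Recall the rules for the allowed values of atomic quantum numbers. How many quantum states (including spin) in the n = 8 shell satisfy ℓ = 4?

The (ℓ, m_ℓ) pairs meeting ℓ = 4 give: ℓ=4 → 9.
Orbitals: 9. Each orbital carries two spin states, so 9 × 2 = 18 states.

18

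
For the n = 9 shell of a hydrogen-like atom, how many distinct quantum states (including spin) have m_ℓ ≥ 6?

12

For n = 9, ℓ ranges over 0 … 8.
Contributions: ℓ=6 → 1; ℓ=7 → 2; ℓ=8 → 3.
Orbitals: 1 + 2 + 3 = 6. Each orbital carries two spin states, so 6 × 2 = 12 states.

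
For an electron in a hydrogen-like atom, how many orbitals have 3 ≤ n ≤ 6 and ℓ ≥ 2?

70

Treat each shell separately and count matching orbitals:
n=3 → 5; n=4 → 12; n=5 → 21; n=6 → 32.
Total orbitals: 5 + 12 + 21 + 32 = 70.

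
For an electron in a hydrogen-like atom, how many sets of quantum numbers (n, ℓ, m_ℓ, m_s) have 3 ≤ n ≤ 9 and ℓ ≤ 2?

126

Work shell by shell — for each n, count the (ℓ, m_ℓ) pairs that satisfy ℓ ≤ 2:
n=3 → 9; n=4 → 9; n=5 → 9; n=6 → 9; n=7 → 9; n=8 → 9; n=9 → 9.
Orbitals: 9 + 9 + 9 + 9 + 9 + 9 + 9 = 63. Including both spin states (m_s = ±1/2) gives 2 × 63 = 126 states.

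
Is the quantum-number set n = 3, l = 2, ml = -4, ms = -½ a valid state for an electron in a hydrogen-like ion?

Not allowed

The magnetic quantum number must satisfy −l ≤ ml ≤ l. With l = 2, ml can only be -2, -1, 0, 1, 2, so ml = -4 is forbidden.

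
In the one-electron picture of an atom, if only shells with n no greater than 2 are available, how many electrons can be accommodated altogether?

10

Total orbitals = 1² + 2² = 5. Doubling for spin gives 10 electrons.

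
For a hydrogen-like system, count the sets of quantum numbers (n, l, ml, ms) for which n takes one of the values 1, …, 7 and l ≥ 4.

124

Count contributing orbitals for each principal shell:
n=5 → 9; n=6 → 20; n=7 → 33.
Orbitals: 9 + 20 + 33 = 62. Including both spin states (ms = ±1/2) gives 2 × 62 = 124 states.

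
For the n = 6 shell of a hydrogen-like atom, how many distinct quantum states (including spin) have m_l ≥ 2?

Contributions: l=2 → 1; l=3 → 2; l=4 → 3; l=5 → 4.
Orbitals: 1 + 2 + 3 + 4 = 10. Each orbital carries two spin states, so 10 × 2 = 20 states.

20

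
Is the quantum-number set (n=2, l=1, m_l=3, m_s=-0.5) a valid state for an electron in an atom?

The magnetic quantum number must satisfy −l ≤ m_l ≤ l. With l = 1, m_l can only be -1, 0, 1, so m_l = 3 is forbidden.

No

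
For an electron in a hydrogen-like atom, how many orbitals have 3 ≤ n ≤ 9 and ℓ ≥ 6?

Count contributing orbitals for each principal shell:
n=7 → 13; n=8 → 28; n=9 → 45.
Total orbitals: 13 + 28 + 45 = 86.

86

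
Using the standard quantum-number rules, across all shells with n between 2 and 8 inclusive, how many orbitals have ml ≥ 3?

Treat each shell separately and count matching orbitals:
n=4 → 1; n=5 → 3; n=6 → 6; n=7 → 10; n=8 → 15.
Total orbitals: 1 + 3 + 6 + 10 + 15 = 35.

35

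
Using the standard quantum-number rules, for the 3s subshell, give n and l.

The leading integer gives n = 3; the letter 's' means l = 0.

n = 3, l = 0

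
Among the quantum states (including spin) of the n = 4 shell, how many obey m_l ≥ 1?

12

Per l-value: l=1 → 1; l=2 → 2; l=3 → 3.
Orbitals: 1 + 2 + 3 = 6. Each orbital carries two spin states, so 6 × 2 = 12 states.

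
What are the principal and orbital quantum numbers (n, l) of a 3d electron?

The leading integer gives n = 3; the letter 'd' means l = 2.

n = 3, l = 2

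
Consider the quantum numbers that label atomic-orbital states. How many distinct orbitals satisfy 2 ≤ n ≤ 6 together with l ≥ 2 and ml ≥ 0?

40

Go shell by shell, enumerating (l, ml) with l ≥ 2 and ml ≥ 0:
n=3 → 3; n=4 → 7; n=5 → 12; n=6 → 18.
Total orbitals: 3 + 7 + 12 + 18 = 40.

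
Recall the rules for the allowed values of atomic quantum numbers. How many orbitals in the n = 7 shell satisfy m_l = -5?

For n = 7, l ranges over 0 … 6.
The (l, m_l) pairs meeting m_l = -5 give: l=5 → 1; l=6 → 1.
Total orbitals: 1 + 1 = 2.

2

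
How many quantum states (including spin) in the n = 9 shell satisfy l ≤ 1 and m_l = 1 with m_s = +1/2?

1

Per l-value: l=1 → 1.
Orbitals: 1. With m_s fixed to a single value there is one state per orbital, giving 1 state.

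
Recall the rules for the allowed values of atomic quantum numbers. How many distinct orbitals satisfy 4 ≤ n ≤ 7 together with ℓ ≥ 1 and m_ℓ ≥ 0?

70

Go shell by shell, enumerating (ℓ, m_ℓ) with ℓ ≥ 1 and m_ℓ ≥ 0:
n=4 → 9; n=5 → 14; n=6 → 20; n=7 → 27.
Total orbitals: 9 + 14 + 20 + 27 = 70.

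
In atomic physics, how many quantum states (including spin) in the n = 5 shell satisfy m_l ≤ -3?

6

Go through l = 0, …, 4 (the values permitted for n = 5).
Per l-value: l=3 → 1; l=4 → 2.
Orbitals: 1 + 2 = 3. Each orbital carries two spin states, so 3 × 2 = 6 states.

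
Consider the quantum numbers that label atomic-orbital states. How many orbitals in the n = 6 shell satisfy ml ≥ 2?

10

With n = 6 the allowed l are 0, 1, …, 5.
Per l-value: l=2 → 1; l=3 → 2; l=4 → 3; l=5 → 4.
Total orbitals: 1 + 2 + 3 + 4 = 10.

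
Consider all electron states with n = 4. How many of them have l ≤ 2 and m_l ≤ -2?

2

For n = 4, l ranges over 0 … 3.
Contributions: l=2 → 1.
Orbitals: 1. Each orbital carries two spin states, so 1 × 2 = 2 states.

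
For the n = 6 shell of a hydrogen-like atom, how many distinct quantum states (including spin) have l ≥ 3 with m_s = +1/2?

27

With n = 6 the allowed l are 0, 1, …, 5.
Per l-value: l=3 → 7; l=4 → 9; l=5 → 11.
Orbitals: 7 + 9 + 11 = 27. With m_s fixed to a single value there is one state per orbital, giving 27 states.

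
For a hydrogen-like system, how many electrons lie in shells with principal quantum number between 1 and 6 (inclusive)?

182

Shell n has n² orbitals: 1²=1 + 2²=4 + 3²=9 + 4²=16 + 5²=25 + 6²=36 = 91 orbitals.
Two spin states per orbital: 2 × 91 = 182 electrons.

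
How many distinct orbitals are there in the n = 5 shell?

The n = 5 shell contains n² = 5² = 25 orbitals.

25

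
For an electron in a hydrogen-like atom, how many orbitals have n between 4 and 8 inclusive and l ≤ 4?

116

Treat each shell separately and count matching orbitals:
n=4 → 16; n=5 → 25; n=6 → 25; n=7 → 25; n=8 → 25.
Total orbitals: 16 + 25 + 25 + 25 + 25 = 116.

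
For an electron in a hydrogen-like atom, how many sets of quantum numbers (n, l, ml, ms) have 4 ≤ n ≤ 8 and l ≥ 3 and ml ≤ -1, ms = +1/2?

65

Count contributing orbitals for each principal shell:
n=4 → 3; n=5 → 7; n=6 → 12; n=7 → 18; n=8 → 25.
Orbitals: 3 + 7 + 12 + 18 + 25 = 65. With ms fixed to +1/2 there is one state per orbital, so 65 states.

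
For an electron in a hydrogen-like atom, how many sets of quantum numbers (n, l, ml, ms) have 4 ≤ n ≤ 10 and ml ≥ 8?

For each n in the range, tally the orbitals obeying ml ≥ 8:
n=9 → 1; n=10 → 3.
Orbitals: 1 + 3 = 4. Including both spin states (ms = ±1/2) gives 2 × 4 = 8 states.

8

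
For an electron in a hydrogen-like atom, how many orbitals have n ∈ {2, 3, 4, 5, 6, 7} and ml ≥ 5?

4

Treat each shell separately and count matching orbitals:
n=6 → 1; n=7 → 3.
Total orbitals: 1 + 3 = 4.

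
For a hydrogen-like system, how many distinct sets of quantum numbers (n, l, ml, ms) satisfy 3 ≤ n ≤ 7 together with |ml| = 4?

24

Work shell by shell — for each n, count the (l, ml) pairs that satisfy |ml| = 4:
n=5 → 2; n=6 → 4; n=7 → 6.
Orbitals: 2 + 4 + 6 = 12. Including both spin states (ms = ±1/2) gives 2 × 12 = 24 states.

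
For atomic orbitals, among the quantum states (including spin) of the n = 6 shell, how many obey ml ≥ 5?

2

With n = 6 the allowed l are 0, 1, …, 5.
The (l, ml) pairs meeting ml ≥ 5 give: l=5 → 1.
Orbitals: 1. Each orbital carries two spin states, so 1 × 2 = 2 states.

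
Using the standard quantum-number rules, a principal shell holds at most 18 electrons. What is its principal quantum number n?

n = 3

2n² = 18 ⇒ n² = 9 ⇒ n = 3.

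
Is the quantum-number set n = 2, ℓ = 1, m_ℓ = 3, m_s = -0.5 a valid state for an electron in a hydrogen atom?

The magnetic quantum number must satisfy −ℓ ≤ m_ℓ ≤ ℓ. With ℓ = 1, m_ℓ can only be -1, 0, 1, so m_ℓ = 3 is forbidden.

Not allowed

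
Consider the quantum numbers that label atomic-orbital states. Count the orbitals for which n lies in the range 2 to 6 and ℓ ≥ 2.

70

Treat each shell separately and count matching orbitals:
n=3 → 5; n=4 → 12; n=5 → 21; n=6 → 32.
Total orbitals: 5 + 12 + 21 + 32 = 70.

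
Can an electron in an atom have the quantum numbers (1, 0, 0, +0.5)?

Yes

n = 1 is a positive integer. l = 0 satisfies 0 ≤ l ≤ n−1 = 0. m_l = 0 lies in the range −l … +l (here 0). m_s = +1/2 is one of ±1/2.
All four constraints are satisfied.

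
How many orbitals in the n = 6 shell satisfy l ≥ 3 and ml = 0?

For n = 6, l ranges over 0 … 5.
Orbitals with l ≥ 3 and ml = 0, by l: l=3 → 1; l=4 → 1; l=5 → 1.
Total orbitals: 1 + 1 + 1 = 3.

3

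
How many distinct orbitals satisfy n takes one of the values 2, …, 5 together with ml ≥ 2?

Per-shell orbital counts meeting the constraint:
n=3 → 1; n=4 → 3; n=5 → 6.
Total orbitals: 1 + 3 + 6 = 10.

10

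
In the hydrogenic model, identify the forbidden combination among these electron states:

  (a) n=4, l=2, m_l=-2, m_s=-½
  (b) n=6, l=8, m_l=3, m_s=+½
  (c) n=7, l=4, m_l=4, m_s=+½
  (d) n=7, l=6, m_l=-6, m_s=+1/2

(b)

(b) has l = 8 ≥ n = 6, violating 0 ≤ l ≤ n−1.
The remaining sets (a), (c), (d) satisfy all four rules.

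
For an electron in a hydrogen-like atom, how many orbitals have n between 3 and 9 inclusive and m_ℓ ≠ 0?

238

Work shell by shell — for each n, count the (ℓ, m_ℓ) pairs that satisfy m_ℓ ≠ 0:
n=3 → 6; n=4 → 12; n=5 → 20; n=6 → 30; n=7 → 42; n=8 → 56; n=9 → 72.
Total orbitals: 6 + 12 + 20 + 30 + 42 + 56 + 72 = 238.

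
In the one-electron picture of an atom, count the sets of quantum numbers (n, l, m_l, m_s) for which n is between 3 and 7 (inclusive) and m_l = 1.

40

Work shell by shell — for each n, count the (l, m_l) pairs that satisfy m_l = 1:
n=3 → 2; n=4 → 3; n=5 → 4; n=6 → 5; n=7 → 6.
Orbitals: 2 + 3 + 4 + 5 + 6 = 20. Including both spin states (m_s = ±1/2) gives 2 × 20 = 40 states.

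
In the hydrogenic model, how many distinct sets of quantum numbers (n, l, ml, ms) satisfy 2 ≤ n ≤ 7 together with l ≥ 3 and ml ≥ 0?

100

For each n in the range, tally the orbitals obeying l ≥ 3 and ml ≥ 0:
n=4 → 4; n=5 → 9; n=6 → 15; n=7 → 22.
Orbitals: 4 + 9 + 15 + 22 = 50. Including both spin states (ms = ±1/2) gives 2 × 50 = 100 states.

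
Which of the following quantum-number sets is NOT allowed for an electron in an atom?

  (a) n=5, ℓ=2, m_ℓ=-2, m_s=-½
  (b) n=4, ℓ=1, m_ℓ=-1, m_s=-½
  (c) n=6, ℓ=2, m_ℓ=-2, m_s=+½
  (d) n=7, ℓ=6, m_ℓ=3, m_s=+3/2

(d)

(d) has m_s = +3/2, but an electron's spin must be ±1/2.
The remaining sets (a), (b), (c) satisfy all four rules.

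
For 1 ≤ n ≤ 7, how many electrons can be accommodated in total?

Total orbitals = 1² + 2² + 3² + 4² + 5² + 6² + 7² = 140. Doubling for spin gives 280 electrons.

280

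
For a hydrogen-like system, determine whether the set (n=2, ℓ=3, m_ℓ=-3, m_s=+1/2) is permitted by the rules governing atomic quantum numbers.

The orbital quantum number must satisfy 0 ≤ ℓ ≤ n−1. With n = 2 the allowed ℓ values are 0, 1, so ℓ = 3 is out of range.

Not allowed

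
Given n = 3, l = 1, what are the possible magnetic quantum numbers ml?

-1, 0, 1

ml takes every integer from −l to +l. With l = 1 that gives the 3 values -1, 0, 1.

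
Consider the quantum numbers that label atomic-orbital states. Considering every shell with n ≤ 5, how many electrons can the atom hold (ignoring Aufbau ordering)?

110

Total orbitals = 1² + 2² + 3² + 4² + 5² = 55. Doubling for spin gives 110 electrons.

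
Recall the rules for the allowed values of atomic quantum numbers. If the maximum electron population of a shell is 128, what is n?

2n² = 128 ⇒ n² = 64 ⇒ n = 8.

n = 8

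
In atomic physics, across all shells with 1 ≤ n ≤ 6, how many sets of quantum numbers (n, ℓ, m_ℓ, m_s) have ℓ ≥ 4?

58

Count contributing orbitals for each principal shell:
n=5 → 9; n=6 → 20.
Orbitals: 9 + 20 = 29. Including both spin states (m_s = ±1/2) gives 2 × 29 = 58 states.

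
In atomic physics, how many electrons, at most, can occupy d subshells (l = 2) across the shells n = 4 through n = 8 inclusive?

A d subshell (l = 2) exists for every n ≥ 3, so shells n = 4, 5, 6, 7, 8 each contribute one — 5 subshells.
Since each d subshell holds 2(2·2+1) = 10 electrons, the total is 5 × 10 = 50.

50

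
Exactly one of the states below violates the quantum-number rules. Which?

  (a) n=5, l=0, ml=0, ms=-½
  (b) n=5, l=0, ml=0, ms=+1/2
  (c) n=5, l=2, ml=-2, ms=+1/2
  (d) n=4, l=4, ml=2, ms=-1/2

(d) has l = 4 ≥ n = 4, violating 0 ≤ l ≤ n−1.
The remaining sets (a), (b), (c) satisfy all four rules.

(d)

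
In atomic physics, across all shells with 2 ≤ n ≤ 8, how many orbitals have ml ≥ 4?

20

Treat each shell separately and count matching orbitals:
n=5 → 1; n=6 → 3; n=7 → 6; n=8 → 10.
Total orbitals: 1 + 3 + 6 + 10 = 20.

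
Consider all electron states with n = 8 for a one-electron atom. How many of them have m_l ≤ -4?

20

For n = 8, l ranges over 0 … 7.
Contributions: l=4 → 1; l=5 → 2; l=6 → 3; l=7 → 4.
Orbitals: 1 + 2 + 3 + 4 = 10. Each orbital carries two spin states, so 10 × 2 = 20 states.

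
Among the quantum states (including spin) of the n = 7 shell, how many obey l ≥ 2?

90

The n = 7 shell has l = 0 through 6; check each.
Contributions: l=2 → 5; l=3 → 7; l=4 → 9; l=5 → 11; l=6 → 13.
Orbitals: 5 + 7 + 9 + 11 + 13 = 45. Each orbital carries two spin states, so 45 × 2 = 90 states.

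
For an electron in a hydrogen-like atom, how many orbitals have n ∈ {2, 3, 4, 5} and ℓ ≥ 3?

Work shell by shell — for each n, count the (ℓ, m_ℓ) pairs that satisfy ℓ ≥ 3:
n=4 → 7; n=5 → 16.
Total orbitals: 7 + 16 = 23.

23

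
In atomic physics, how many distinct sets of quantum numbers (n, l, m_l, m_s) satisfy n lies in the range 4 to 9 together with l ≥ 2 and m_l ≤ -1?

Count contributing orbitals for each principal shell:
n=4 → 5; n=5 → 9; n=6 → 14; n=7 → 20; n=8 → 27; n=9 → 35.
Orbitals: 5 + 9 + 14 + 20 + 27 + 35 = 110. Including both spin states (m_s = ±1/2) gives 2 × 110 = 220 states.

220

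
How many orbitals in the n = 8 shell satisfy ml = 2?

6

Per l-value: l=2 → 1; l=3 → 1; l=4 → 1; l=5 → 1; l=6 → 1; l=7 → 1.
Total orbitals: 1 + 1 + 1 + 1 + 1 + 1 = 6.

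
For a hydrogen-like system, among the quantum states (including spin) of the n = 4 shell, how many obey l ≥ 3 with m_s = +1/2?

With n = 4 the allowed l are 0, 1, …, 3.
Per l-value: l=3 → 7.
Orbitals: 7. With m_s fixed to a single value there is one state per orbital, giving 7 states.

7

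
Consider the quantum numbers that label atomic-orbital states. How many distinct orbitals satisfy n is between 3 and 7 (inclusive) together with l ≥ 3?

Work shell by shell — for each n, count the (l, ml) pairs that satisfy l ≥ 3:
n=4 → 7; n=5 → 16; n=6 → 27; n=7 → 40.
Total orbitals: 7 + 16 + 27 + 40 = 90.

90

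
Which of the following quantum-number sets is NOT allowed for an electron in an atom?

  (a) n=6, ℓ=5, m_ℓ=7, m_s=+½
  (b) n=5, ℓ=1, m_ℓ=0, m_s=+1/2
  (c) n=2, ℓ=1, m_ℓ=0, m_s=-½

(a)

(a) has |m_ℓ| = 7 > ℓ = 5, violating −ℓ ≤ m_ℓ ≤ ℓ.
The remaining sets (b), (c) satisfy all four rules.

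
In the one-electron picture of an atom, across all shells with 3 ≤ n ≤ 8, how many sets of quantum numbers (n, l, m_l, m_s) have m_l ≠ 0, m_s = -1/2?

166

Work shell by shell — for each n, count the (l, m_l) pairs that satisfy m_l ≠ 0:
n=3 → 6; n=4 → 12; n=5 → 20; n=6 → 30; n=7 → 42; n=8 → 56.
Orbitals: 6 + 12 + 20 + 30 + 42 + 56 = 166. With m_s fixed to -1/2 there is one state per orbital, so 166 states.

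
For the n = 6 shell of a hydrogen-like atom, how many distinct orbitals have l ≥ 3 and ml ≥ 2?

9

The (l, ml) pairs meeting l ≥ 3 and ml ≥ 2 give: l=3 → 2; l=4 → 3; l=5 → 4.
Total orbitals: 2 + 3 + 4 = 9.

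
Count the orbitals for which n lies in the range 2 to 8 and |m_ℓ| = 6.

6

Work shell by shell — for each n, count the (ℓ, m_ℓ) pairs that satisfy |m_ℓ| = 6:
n=7 → 2; n=8 → 4.
Total orbitals: 2 + 4 = 6.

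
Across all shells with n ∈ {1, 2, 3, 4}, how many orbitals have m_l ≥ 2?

Per-shell orbital counts meeting the constraint:
n=3 → 1; n=4 → 3.
Total orbitals: 1 + 3 = 4.

4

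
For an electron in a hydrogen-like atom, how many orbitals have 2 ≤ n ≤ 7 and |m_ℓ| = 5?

Count contributing orbitals for each principal shell:
n=6 → 2; n=7 → 4.
Total orbitals: 2 + 4 = 6.

6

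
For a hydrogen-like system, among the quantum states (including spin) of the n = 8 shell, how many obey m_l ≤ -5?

With n = 8 the allowed l are 0, 1, …, 7.
Per l-value: l=5 → 1; l=6 → 2; l=7 → 3.
Orbitals: 1 + 2 + 3 = 6. Each orbital carries two spin states, so 6 × 2 = 12 states.

12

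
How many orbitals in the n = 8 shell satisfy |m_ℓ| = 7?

Go through ℓ = 0, …, 7 (the values permitted for n = 8).
The (ℓ, m_ℓ) pairs meeting |m_ℓ| = 7 give: ℓ=7 → 2.
Total orbitals: 2.

2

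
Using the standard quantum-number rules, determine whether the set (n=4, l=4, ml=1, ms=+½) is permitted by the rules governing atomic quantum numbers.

The orbital quantum number must satisfy 0 ≤ l ≤ n−1. With n = 4 the allowed l values are 0, 1, 2, 3, so l = 4 is out of range.

Invalid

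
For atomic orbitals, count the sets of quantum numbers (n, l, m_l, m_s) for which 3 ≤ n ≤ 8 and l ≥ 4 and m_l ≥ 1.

100

Work shell by shell — for each n, count the (l, m_l) pairs that satisfy l ≥ 4 and m_l ≥ 1:
n=5 → 4; n=6 → 9; n=7 → 15; n=8 → 22.
Orbitals: 4 + 9 + 15 + 22 = 50. Including both spin states (m_s = ±1/2) gives 2 × 50 = 100 states.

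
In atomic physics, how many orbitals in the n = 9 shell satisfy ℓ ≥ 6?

45

With n = 9 the allowed ℓ are 0, 1, …, 8.
Contributions: ℓ=6 → 13; ℓ=7 → 15; ℓ=8 → 17.
Total orbitals: 13 + 15 + 17 = 45.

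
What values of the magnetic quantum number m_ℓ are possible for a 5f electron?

-3, -2, -1, 0, 1, 2, 3

The 5f subshell has ℓ = 3, and m_ℓ takes every integer from −ℓ to +ℓ. With ℓ = 3 that gives the 7 values -3, -2, -1, 0, 1, 2, 3.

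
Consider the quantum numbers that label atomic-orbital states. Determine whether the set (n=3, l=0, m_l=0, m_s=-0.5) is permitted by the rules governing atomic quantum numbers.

n = 3 is a positive integer. l = 0 satisfies 0 ≤ l ≤ n−1 = 2. m_l = 0 lies in the range −l … +l (here 0). m_s = -1/2 is one of ±1/2.
All four constraints are satisfied.

Yes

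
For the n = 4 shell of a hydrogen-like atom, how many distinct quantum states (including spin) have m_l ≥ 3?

2

Go through l = 0, …, 3 (the values permitted for n = 4).
Orbitals with m_l ≥ 3, by l: l=3 → 1.
Orbitals: 1. Each orbital carries two spin states, so 1 × 2 = 2 states.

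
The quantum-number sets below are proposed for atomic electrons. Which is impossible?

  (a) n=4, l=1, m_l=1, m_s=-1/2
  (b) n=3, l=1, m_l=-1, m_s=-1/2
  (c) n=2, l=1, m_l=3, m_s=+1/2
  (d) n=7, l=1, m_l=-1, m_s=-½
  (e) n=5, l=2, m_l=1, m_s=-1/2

(c)

(c) has |m_l| = 3 > l = 1, violating −l ≤ m_l ≤ l.
The remaining sets (a), (b), (d), (e) satisfy all four rules.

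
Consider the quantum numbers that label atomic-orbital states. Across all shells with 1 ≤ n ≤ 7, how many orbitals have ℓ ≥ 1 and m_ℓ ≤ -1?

56

Count contributing orbitals for each principal shell:
n=2 → 1; n=3 → 3; n=4 → 6; n=5 → 10; n=6 → 15; n=7 → 21.
Total orbitals: 1 + 3 + 6 + 10 + 15 + 21 = 56.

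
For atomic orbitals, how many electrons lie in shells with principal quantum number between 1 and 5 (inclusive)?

110

Shell n has n² orbitals: 1²=1 + 2²=4 + 3²=9 + 4²=16 + 5²=25 = 55 orbitals.
Two spin states per orbital: 2 × 55 = 110 electrons.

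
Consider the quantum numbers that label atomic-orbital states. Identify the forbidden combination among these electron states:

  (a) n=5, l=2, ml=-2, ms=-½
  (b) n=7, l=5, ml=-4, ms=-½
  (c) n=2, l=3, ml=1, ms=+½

(c) has l = 3 ≥ n = 2, violating 0 ≤ l ≤ n−1.
The remaining sets (a), (b) satisfy all four rules.

(c)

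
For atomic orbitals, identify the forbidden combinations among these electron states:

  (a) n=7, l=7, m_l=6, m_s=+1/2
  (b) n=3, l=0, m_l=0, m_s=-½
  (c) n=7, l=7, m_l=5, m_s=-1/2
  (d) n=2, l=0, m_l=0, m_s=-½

(a) and (c)

(a) has l = 7 ≥ n = 7, violating 0 ≤ l ≤ n−1.
(c) has l = 7 ≥ n = 7, violating 0 ≤ l ≤ n−1.
The remaining sets (b), (d) satisfy all four rules.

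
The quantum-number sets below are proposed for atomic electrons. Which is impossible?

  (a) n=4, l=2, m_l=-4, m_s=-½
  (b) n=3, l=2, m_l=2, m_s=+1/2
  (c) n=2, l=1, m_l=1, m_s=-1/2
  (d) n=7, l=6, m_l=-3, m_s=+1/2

(a)

(a) has |m_l| = 4 > l = 2, violating −l ≤ m_l ≤ l.
The remaining sets (b), (c), (d) satisfy all four rules.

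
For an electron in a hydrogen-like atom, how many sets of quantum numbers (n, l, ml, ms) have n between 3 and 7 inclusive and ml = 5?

6

Work shell by shell — for each n, count the (l, ml) pairs that satisfy ml = 5:
n=6 → 1; n=7 → 2.
Orbitals: 1 + 2 = 3. Including both spin states (ms = ±1/2) gives 2 × 3 = 6 states.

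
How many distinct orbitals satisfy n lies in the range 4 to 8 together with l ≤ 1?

20

Count contributing orbitals for each principal shell:
n=4 → 4; n=5 → 4; n=6 → 4; n=7 → 4; n=8 → 4.
Total orbitals: 4 + 4 + 4 + 4 + 4 = 20.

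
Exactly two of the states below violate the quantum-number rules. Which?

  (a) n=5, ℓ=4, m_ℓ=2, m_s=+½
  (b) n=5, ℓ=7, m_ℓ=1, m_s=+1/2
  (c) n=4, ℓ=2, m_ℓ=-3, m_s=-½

(b) and (c)

(b) has ℓ = 7 ≥ n = 5, violating 0 ≤ ℓ ≤ n−1.
(c) has |m_ℓ| = 3 > ℓ = 2, violating −ℓ ≤ m_ℓ ≤ ℓ.
The remaining set (a) satisfies all four rules.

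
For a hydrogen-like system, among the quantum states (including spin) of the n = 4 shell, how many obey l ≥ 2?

With n = 4 the allowed l are 0, 1, …, 3.
Per l-value: l=2 → 5; l=3 → 7.
Orbitals: 5 + 7 = 12. Each orbital carries two spin states, so 12 × 2 = 24 states.

24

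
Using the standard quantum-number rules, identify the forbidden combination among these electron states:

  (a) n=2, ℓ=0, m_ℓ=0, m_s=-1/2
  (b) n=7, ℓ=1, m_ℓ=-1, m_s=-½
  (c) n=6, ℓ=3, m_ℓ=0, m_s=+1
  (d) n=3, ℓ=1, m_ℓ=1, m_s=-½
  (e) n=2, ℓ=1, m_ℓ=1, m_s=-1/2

(c)

(c) has m_s = +1, but an electron's spin must be ±1/2.
The remaining sets (a), (b), (d), (e) satisfy all four rules.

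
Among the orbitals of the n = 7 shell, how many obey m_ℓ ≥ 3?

10

Go through ℓ = 0, …, 6 (the values permitted for n = 7).
Contributions: ℓ=3 → 1; ℓ=4 → 2; ℓ=5 → 3; ℓ=6 → 4.
Total orbitals: 1 + 2 + 3 + 4 = 10.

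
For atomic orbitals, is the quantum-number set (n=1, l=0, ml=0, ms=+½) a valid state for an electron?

n = 1 is a positive integer. l = 0 satisfies 0 ≤ l ≤ n−1 = 0. ml = 0 lies in the range −l … +l (here 0). ms = +1/2 is one of ±1/2.
All four constraints are satisfied.

Valid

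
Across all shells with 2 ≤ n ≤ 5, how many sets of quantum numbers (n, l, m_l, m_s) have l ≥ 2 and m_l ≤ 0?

Go shell by shell, enumerating (l, m_l) with l ≥ 2 and m_l ≤ 0:
n=3 → 3; n=4 → 7; n=5 → 12.
Orbitals: 3 + 7 + 12 = 22. Including both spin states (m_s = ±1/2) gives 2 × 22 = 44 states.

44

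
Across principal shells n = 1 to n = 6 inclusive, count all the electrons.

182

Shell n has n² orbitals: 1²=1 + 2²=4 + 3²=9 + 4²=16 + 5²=25 + 6²=36 = 91 orbitals.
Two spin states per orbital: 2 × 91 = 182 electrons.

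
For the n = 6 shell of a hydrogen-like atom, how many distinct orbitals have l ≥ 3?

27

For n = 6, l ranges over 0 … 5.
Contributions: l=3 → 7; l=4 → 9; l=5 → 11.
Total orbitals: 7 + 9 + 11 = 27.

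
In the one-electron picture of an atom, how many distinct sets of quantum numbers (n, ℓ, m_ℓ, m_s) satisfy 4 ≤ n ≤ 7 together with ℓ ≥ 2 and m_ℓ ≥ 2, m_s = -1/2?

Treat each shell separately and count matching orbitals:
n=4 → 3; n=5 → 6; n=6 → 10; n=7 → 15.
Orbitals: 3 + 6 + 10 + 15 = 34. With m_s fixed to -1/2 there is one state per orbital, so 34 states.

34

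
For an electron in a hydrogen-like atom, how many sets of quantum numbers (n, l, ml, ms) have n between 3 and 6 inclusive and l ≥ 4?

For each n in the range, tally the orbitals obeying l ≥ 4:
n=5 → 9; n=6 → 20.
Orbitals: 9 + 20 = 29. Including both spin states (ms = ±1/2) gives 2 × 29 = 58 states.

58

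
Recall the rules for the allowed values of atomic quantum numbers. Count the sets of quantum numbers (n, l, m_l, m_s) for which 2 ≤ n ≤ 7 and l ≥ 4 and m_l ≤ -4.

Go shell by shell, enumerating (l, m_l) with l ≥ 4 and m_l ≤ -4:
n=5 → 1; n=6 → 3; n=7 → 6.
Orbitals: 1 + 3 + 6 = 10. Including both spin states (m_s = ±1/2) gives 2 × 10 = 20 states.

20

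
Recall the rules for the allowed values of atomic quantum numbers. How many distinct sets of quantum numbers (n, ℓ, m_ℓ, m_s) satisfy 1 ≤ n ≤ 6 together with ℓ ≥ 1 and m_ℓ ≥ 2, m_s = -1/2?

Go shell by shell, enumerating (ℓ, m_ℓ) with ℓ ≥ 1 and m_ℓ ≥ 2:
n=3 → 1; n=4 → 3; n=5 → 6; n=6 → 10.
Orbitals: 1 + 3 + 6 + 10 = 20. With m_s fixed to -1/2 there is one state per orbital, so 20 states.

20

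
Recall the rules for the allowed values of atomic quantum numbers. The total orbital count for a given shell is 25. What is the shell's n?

n = 5

n² = 25 ⇒ n = 5.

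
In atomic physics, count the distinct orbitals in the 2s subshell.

1

A subshell has 2ℓ+1 orbitals; with ℓ = 0, that's 1.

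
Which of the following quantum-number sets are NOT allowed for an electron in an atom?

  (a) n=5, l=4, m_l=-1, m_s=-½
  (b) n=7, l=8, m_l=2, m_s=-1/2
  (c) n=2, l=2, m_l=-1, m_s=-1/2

(b) has l = 8 ≥ n = 7, violating 0 ≤ l ≤ n−1.
(c) has l = 2 ≥ n = 2, violating 0 ≤ l ≤ n−1.
The remaining set (a) satisfies all four rules.

(b) and (c)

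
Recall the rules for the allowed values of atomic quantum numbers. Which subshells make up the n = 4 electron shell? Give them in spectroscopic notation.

4s, 4p, 4d, 4f

For n = 4, ℓ runs from 0 to 3. In spectroscopic notation ℓ = 0,1,2,… ↔ s,p,d,f,g,h,i, so the subshells are 4s, 4p, 4d, 4f.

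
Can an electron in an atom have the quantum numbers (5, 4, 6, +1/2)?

Not allowed

The magnetic quantum number must satisfy −ℓ ≤ m_ℓ ≤ ℓ. With ℓ = 4, m_ℓ can only be -4, -3, -2, -1, 0, 1, 2, 3, 4, so m_ℓ = 6 is forbidden.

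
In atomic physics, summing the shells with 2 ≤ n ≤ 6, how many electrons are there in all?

180

Shell n has n² orbitals: 2²=4 + 3²=9 + 4²=16 + 5²=25 + 6²=36 = 90 orbitals.
Two spin states per orbital: 2 × 90 = 180 electrons.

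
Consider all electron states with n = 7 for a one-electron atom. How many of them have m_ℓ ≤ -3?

Go through ℓ = 0, …, 6 (the values permitted for n = 7).
Per ℓ-value: ℓ=3 → 1; ℓ=4 → 2; ℓ=5 → 3; ℓ=6 → 4.
Orbitals: 1 + 2 + 3 + 4 = 10. Each orbital carries two spin states, so 10 × 2 = 20 states.

20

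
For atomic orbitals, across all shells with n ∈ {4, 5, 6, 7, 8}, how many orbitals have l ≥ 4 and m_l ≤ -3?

30

Work shell by shell — for each n, count the (l, m_l) pairs that satisfy l ≥ 4 and m_l ≤ -3:
n=5 → 2; n=6 → 5; n=7 → 9; n=8 → 14.
Total orbitals: 2 + 5 + 9 + 14 = 30.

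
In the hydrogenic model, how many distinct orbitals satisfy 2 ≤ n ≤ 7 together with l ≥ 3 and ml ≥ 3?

Treat each shell separately and count matching orbitals:
n=4 → 1; n=5 → 3; n=6 → 6; n=7 → 10.
Total orbitals: 1 + 3 + 6 + 10 = 20.

20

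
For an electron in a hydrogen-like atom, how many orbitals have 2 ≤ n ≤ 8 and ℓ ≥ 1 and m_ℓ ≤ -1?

84

Treat each shell separately and count matching orbitals:
n=2 → 1; n=3 → 3; n=4 → 6; n=5 → 10; n=6 → 15; n=7 → 21; n=8 → 28.
Total orbitals: 1 + 3 + 6 + 10 + 15 + 21 + 28 = 84.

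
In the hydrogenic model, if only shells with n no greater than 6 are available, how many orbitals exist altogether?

Total orbitals = 1² + 2² + 3² + 4² + 5² + 6² = 91.

91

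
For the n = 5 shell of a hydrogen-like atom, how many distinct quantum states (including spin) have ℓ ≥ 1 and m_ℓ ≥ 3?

6

The (ℓ, m_ℓ) pairs meeting ℓ ≥ 1 and m_ℓ ≥ 3 give: ℓ=3 → 1; ℓ=4 → 2.
Orbitals: 1 + 2 = 3. Each orbital carries two spin states, so 3 × 2 = 6 states.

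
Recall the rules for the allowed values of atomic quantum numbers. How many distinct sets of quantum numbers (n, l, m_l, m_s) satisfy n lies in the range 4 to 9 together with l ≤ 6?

448

Count contributing orbitals for each principal shell:
n=4 → 16; n=5 → 25; n=6 → 36; n=7 → 49; n=8 → 49; n=9 → 49.
Orbitals: 16 + 25 + 36 + 49 + 49 + 49 = 224. Including both spin states (m_s = ±1/2) gives 2 × 224 = 448 states.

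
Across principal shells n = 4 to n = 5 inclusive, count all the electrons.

82

Shell n has n² orbitals: 4²=16 + 5²=25 = 41 orbitals.
Two spin states per orbital: 2 × 41 = 82 electrons.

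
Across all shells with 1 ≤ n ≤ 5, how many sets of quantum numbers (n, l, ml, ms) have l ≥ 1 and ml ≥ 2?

Work shell by shell — for each n, count the (l, ml) pairs that satisfy l ≥ 1 and ml ≥ 2:
n=3 → 1; n=4 → 3; n=5 → 6.
Orbitals: 1 + 3 + 6 = 10. Including both spin states (ms = ±1/2) gives 2 × 10 = 20 states.

20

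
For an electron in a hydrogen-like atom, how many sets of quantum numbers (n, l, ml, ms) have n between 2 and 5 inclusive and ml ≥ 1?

40

Go shell by shell, enumerating (l, ml) with ml ≥ 1:
n=2 → 1; n=3 → 3; n=4 → 6; n=5 → 10.
Orbitals: 1 + 3 + 6 + 10 = 20. Including both spin states (ms = ±1/2) gives 2 × 20 = 40 states.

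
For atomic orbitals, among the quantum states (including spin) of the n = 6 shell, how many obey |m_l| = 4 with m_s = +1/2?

Go through l = 0, …, 5 (the values permitted for n = 6).
Contributions: l=4 → 2; l=5 → 2.
Orbitals: 2 + 2 = 4. With m_s fixed to a single value there is one state per orbital, giving 4 states.

4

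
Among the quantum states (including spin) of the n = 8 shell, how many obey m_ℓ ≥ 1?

56

Per ℓ-value: ℓ=1 → 1; ℓ=2 → 2; ℓ=3 → 3; ℓ=4 → 4; ℓ=5 → 5; ℓ=6 → 6; ℓ=7 → 7.
Orbitals: 1 + 2 + 3 + 4 + 5 + 6 + 7 = 28. Each orbital carries two spin states, so 28 × 2 = 56 states.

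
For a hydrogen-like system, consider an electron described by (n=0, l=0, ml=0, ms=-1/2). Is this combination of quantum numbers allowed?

Not allowed

The principal quantum number must be a positive integer (n ≥ 1), but here n = 0.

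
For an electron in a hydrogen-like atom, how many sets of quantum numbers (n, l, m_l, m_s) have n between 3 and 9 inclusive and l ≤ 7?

526

For each n in the range, tally the orbitals obeying l ≤ 7:
n=3 → 9; n=4 → 16; n=5 → 25; n=6 → 36; n=7 → 49; n=8 → 64; n=9 → 64.
Orbitals: 9 + 16 + 25 + 36 + 49 + 64 + 64 = 263. Including both spin states (m_s = ±1/2) gives 2 × 263 = 526 states.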